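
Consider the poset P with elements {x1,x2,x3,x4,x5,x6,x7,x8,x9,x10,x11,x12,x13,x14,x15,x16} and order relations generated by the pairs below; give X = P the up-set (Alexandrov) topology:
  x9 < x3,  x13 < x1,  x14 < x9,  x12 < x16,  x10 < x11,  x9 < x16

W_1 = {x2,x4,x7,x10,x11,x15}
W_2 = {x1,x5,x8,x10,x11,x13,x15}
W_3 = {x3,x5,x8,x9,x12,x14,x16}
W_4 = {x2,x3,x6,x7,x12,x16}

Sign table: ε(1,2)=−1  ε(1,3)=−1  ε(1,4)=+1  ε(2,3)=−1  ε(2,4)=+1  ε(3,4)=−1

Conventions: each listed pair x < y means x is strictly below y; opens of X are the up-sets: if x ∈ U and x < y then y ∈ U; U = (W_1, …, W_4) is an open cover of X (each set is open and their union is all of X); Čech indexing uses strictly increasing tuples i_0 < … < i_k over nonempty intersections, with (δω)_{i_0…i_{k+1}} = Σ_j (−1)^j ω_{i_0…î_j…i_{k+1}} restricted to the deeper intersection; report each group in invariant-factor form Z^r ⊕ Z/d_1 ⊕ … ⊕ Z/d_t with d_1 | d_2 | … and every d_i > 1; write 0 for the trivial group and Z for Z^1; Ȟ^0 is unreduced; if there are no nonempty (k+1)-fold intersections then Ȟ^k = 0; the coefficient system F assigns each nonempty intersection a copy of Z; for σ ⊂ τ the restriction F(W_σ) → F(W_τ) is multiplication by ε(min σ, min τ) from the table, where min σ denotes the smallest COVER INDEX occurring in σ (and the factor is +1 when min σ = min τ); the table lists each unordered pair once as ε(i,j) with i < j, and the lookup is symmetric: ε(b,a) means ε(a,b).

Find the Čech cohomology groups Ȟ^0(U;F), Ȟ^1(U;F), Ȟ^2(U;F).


nerve simplices:
  W12={x10,x11,x15} W14={x2,x7} W23={x5,x8} W34={x3,x12,x16}
C dims 4,4; δ0: rk 4, SNF 1^3·2
degree 0: 4−4−0 = 0 → Ȟ^0 ≅ 0
degree 1: 4−0−4 = 0 plus torsion [2] → Ȟ^1 ≅ Z/2
degree 2: 0−0−0 = 0 → Ȟ^2 ≅ 0

Ȟ^0 = 0, Ȟ^1 = Z/2 and Ȟ^2 = 0


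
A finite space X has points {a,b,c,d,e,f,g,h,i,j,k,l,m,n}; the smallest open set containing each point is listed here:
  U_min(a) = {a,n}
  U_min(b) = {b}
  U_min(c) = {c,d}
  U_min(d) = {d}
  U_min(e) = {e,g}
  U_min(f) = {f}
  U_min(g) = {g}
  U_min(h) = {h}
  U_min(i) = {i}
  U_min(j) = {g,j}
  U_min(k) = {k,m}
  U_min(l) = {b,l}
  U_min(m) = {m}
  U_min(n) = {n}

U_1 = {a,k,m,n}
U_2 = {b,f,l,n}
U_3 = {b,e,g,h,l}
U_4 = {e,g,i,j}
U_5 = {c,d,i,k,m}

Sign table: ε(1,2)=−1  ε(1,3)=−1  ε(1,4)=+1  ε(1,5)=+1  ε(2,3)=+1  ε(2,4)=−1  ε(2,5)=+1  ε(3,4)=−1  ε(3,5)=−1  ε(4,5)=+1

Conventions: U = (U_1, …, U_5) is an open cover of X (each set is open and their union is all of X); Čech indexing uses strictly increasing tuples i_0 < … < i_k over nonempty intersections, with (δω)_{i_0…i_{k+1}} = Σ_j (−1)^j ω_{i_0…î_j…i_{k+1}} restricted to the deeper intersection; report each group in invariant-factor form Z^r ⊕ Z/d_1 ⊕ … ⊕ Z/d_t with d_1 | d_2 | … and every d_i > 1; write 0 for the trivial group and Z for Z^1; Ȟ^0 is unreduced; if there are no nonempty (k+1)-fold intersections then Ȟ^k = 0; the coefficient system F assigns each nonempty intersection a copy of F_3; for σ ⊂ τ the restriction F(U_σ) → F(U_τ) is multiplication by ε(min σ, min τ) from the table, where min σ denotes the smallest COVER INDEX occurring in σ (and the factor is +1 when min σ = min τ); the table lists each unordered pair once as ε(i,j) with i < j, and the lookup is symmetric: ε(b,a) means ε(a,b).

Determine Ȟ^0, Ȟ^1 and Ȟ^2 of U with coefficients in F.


nerve simplices:
  U12={n} U15={k,m} U23={b,l} U34={e,g} U45={i}
C dims 5,5; δ0: rk_F3 4
degree 0: 5−4−0 = 1 → Ȟ^0 ≅ Z/3
degree 1: 5−0−4 = 1 → Ȟ^1 ≅ Z/3
degree 2: 0−0−0 = 0 → Ȟ^2 ≅ 0

Ȟ^0(U;F) ≅ Z/3,  Ȟ^1(U;F) ≅ Z/3,  Ȟ^2(U;F) ≅ 0


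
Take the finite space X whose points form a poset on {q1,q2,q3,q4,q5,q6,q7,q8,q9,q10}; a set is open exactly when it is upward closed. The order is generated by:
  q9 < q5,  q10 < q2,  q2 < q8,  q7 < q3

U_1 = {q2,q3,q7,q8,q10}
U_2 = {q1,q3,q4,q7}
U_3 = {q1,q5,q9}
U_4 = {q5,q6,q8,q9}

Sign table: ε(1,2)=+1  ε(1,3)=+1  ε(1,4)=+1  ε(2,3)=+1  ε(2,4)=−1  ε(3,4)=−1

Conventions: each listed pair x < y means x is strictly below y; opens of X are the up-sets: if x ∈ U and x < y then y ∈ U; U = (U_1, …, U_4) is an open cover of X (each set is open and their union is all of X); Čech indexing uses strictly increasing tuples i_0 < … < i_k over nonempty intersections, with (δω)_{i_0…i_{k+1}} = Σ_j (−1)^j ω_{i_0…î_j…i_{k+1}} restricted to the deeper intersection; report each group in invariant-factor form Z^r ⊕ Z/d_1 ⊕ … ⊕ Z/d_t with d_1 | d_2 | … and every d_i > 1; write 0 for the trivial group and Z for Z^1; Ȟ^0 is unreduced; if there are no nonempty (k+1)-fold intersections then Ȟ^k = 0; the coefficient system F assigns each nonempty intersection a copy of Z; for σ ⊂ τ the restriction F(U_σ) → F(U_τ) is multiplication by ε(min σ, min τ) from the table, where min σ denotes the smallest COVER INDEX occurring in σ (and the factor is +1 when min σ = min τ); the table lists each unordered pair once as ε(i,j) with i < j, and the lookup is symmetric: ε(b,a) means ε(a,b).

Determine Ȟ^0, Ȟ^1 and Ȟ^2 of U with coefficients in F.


Ȟ^0 ≅ 0, Ȟ^1 ≅ Z/2, Ȟ^2 ≅ 0

cover nerve:
  U12={q3,q7} U14={q8} U23={q1} U34={q5,q9}
C dims 4,4; δ0: rk 4, SNF 1^3·2
Ȟ^0: (4−4)−0=0 ⇒ 0
Ȟ^1: (4−0)−4=0 plus torsion [2] ⇒ Z/2
Ȟ^2: (0−0)−0=0 ⇒ 0


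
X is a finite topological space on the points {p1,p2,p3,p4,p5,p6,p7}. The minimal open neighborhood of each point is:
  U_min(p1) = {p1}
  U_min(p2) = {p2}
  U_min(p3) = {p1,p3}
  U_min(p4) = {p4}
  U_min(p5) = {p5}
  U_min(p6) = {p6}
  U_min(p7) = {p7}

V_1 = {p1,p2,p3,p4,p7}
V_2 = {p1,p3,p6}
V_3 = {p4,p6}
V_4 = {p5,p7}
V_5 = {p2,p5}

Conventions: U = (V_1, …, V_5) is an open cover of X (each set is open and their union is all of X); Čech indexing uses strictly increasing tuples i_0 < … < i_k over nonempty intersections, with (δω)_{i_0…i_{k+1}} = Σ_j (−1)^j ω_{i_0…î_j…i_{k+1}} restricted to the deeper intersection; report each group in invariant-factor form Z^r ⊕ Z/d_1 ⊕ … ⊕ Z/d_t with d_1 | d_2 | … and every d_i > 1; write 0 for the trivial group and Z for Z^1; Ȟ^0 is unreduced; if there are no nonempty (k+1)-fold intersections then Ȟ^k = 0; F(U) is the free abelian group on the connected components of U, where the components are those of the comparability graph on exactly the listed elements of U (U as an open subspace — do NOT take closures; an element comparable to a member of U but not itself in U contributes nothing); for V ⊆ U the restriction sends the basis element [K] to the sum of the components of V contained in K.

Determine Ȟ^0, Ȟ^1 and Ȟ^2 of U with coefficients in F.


Ȟ^0 = Z^6, Ȟ^1 = 0, Ȟ^2 = 0

cover nerve:
  V12={p1,p3} V13={p4} V14={p7} V15={p2} V23={p6} V45={p5}
components per intersection:
  V1: {p1,p3} {p2} {p4} {p7}
  V2: {p1,p3} {p6}
  V3: {p4} {p6}
  V4: {p5} {p7}
  V5: {p2} {p5}
  V12: {p1,p3}
  V13: {p4}
  V14: {p7}
  V15: {p2}
  V23: {p6}
  V45: {p5}
C dims 12,6; δ0: rk 6, SNF 1^6
Ȟ^0: (12−6)−0=6 ⇒ Z^6
Ȟ^1: (6−0)−6=0 ⇒ 0
Ȟ^2: (0−0)−0=0 ⇒ 0


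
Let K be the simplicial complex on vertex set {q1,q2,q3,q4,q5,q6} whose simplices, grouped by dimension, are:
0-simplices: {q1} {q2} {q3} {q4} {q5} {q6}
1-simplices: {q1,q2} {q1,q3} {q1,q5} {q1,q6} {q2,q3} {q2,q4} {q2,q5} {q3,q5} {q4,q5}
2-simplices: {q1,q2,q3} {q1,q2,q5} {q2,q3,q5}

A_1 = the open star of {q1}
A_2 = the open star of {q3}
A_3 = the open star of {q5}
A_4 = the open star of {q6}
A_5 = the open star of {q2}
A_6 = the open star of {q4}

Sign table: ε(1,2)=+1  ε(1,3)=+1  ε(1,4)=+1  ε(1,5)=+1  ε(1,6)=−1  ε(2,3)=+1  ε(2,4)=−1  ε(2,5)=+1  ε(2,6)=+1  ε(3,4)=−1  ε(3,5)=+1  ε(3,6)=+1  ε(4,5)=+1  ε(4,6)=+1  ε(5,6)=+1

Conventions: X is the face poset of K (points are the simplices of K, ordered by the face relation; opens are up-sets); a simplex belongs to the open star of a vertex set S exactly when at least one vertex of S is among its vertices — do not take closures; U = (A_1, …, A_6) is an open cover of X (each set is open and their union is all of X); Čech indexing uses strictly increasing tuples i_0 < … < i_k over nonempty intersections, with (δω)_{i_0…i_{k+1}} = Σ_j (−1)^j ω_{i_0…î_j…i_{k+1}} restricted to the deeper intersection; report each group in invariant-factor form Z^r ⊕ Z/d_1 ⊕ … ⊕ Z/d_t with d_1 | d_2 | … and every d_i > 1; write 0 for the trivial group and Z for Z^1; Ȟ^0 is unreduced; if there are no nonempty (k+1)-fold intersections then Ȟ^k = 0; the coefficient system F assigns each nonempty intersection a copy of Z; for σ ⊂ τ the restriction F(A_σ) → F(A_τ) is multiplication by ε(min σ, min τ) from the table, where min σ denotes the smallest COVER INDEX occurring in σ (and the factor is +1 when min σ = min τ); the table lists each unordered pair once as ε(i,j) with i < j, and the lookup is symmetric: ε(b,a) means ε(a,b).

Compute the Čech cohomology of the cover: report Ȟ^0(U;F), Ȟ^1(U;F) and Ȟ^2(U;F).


nonempty intersections:
  A1={{q1},{q1,q2},{q1,q3},{q1,q5},{q1,q6},{q1,q2,q3},{q1,q2,q5}} A2={{q3},{q1,q3},{q2,q3},{q3,q5},{q1,q2,q3},{q2,q3,q5}} A3={{q5},{q1,q5},{q2,q5},{q3,q5},{q4,q5},{q1,q2,q5},{q2,q3,q5}} A4={{q6},{q1,q6}} A5={{q2},{q1,q2},{q2,q3},{q2,q4},{q2,q5},{q1,q2,q3},{q1,q2,q5},{q2,q3,q5}} A6={{q4},{q2,q4},{q4,q5}}
  A12={{q1,q3},{q1,q2,q3}} A13={{q1,q5},{q1,q2,q5}} A14={{q1,q6}} A15={{q1,q2},{q1,q2,q3},{q1,q2,q5}} A23={{q3,q5},{q2,q3,q5}} A25={{q2,q3},{q1,q2,q3},{q2,q3,q5}} A35={{q2,q5},{q1,q2,q5},{q2,q3,q5}} A36={{q4,q5}} A56={{q2,q4}}
  A125={{q1,q2,q3}} A135={{q1,q2,q5}} A235={{q2,q3,q5}}
C dims 6,9,3; δ0: rk 5, SNF 1^5; δ1: rk 3, SNF 1^3
Ȟ^0: (6−5)−0=1 ⇒ Z
Ȟ^1: (9−3)−5=1 ⇒ Z
Ȟ^2: (3−0)−3=0 ⇒ 0

Ȟ^0(U;F) ≅ Z, Ȟ^1(U;F) ≅ Z, Ȟ^2(U;F) ≅ 0


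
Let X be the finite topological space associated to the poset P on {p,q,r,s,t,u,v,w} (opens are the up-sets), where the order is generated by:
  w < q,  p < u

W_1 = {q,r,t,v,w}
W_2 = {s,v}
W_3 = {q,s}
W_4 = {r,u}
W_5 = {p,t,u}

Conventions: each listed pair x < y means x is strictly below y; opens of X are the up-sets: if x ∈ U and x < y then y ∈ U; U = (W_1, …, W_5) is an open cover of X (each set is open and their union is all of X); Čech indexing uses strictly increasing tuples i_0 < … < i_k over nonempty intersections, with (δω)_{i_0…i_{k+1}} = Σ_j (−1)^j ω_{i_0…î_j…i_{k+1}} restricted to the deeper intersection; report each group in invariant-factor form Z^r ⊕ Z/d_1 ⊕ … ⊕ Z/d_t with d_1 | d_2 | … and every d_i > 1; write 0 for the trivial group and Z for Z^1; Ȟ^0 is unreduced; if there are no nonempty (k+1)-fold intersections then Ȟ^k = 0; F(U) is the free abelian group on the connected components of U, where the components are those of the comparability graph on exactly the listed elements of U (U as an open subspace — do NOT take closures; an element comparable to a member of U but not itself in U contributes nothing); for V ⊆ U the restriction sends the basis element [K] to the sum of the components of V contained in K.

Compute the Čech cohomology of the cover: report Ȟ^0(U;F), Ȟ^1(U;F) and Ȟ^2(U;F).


nonempty overlaps:
  W12={v} W13={q} W14={r} W15={t} W23={s} W45={u}
components per intersection:
  W1: {q,w} {r} {t} {v}
  W2: {s} {v}
  W3: {q} {s}
  W4: {r} {u}
  W5: {p,u} {t}
  W12: {v}
  W13: {q}
  W14: {r}
  W15: {t}
  W23: {s}
  W45: {u}
C dims 12,6; δ0: rk 6, SNF 1^6
degree 0: 12−6−0 = 6 → Ȟ^0 ≅ Z^6
degree 1: 6−0−6 = 0 → Ȟ^1 ≅ 0
degree 2: 0−0−0 = 0 → Ȟ^2 ≅ 0

Ȟ^0 = Z^6; Ȟ^1 = 0; Ȟ^2 = 0


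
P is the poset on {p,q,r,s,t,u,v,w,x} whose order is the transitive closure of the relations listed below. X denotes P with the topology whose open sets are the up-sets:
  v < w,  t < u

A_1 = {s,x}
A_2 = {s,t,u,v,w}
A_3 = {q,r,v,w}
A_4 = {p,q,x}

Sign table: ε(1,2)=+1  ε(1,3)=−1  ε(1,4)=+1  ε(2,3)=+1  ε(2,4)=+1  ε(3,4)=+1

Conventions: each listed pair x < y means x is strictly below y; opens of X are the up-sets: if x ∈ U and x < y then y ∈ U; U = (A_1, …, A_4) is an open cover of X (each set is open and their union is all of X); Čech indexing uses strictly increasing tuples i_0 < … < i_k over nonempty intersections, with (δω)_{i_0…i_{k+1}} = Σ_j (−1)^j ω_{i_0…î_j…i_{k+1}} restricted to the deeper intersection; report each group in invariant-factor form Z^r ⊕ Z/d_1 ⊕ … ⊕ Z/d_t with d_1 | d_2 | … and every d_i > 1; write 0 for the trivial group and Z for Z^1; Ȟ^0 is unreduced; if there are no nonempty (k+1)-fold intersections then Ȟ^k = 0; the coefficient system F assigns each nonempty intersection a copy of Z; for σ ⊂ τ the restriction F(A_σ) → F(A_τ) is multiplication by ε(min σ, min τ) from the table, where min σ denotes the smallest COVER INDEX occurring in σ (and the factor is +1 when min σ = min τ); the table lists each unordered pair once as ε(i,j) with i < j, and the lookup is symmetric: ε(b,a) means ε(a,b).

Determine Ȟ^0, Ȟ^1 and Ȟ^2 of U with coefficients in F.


nerve simplices:
  A12={s} A14={x} A23={v,w} A34={q}
C dims 4,4; δ0: rk 3, SNF 1^3
degree 0: 4−3−0 = 1 → Ȟ^0 ≅ Z
degree 1: 4−0−3 = 1 → Ȟ^1 ≅ Z
degree 2: 0−0−0 = 0 → Ȟ^2 ≅ 0

Ȟ^0(U;F) ≅ Z, Ȟ^1(U;F) ≅ Z and Ȟ^2(U;F) ≅ 0


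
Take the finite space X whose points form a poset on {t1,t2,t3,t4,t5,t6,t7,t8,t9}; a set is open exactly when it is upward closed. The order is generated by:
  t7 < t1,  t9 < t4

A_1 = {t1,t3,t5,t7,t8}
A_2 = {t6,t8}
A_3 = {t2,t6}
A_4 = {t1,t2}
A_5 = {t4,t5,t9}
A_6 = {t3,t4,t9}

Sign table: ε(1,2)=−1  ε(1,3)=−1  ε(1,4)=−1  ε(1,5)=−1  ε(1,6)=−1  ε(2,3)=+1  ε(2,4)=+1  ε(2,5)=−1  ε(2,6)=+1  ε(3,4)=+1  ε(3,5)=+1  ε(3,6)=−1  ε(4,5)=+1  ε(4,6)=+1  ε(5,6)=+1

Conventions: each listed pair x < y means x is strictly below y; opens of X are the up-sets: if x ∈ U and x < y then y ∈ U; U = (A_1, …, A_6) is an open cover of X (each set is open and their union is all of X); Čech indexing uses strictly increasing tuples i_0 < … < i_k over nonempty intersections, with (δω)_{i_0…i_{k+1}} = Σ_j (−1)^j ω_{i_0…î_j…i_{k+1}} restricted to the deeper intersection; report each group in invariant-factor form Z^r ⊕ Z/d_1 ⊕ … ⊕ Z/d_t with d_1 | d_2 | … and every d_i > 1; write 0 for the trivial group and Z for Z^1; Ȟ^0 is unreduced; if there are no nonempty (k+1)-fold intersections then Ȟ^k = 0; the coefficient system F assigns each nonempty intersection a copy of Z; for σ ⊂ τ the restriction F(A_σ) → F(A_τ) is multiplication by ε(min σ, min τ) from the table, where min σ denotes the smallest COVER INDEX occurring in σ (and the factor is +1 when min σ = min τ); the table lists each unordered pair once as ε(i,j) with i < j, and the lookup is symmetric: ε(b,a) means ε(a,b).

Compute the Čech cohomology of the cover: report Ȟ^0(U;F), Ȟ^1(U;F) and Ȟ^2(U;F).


Ȟ^0 = Z, Ȟ^1 = Z^2 and Ȟ^2 = 0

nonempty intersections:
  A12={t8} A14={t1} A15={t5} A16={t3} A23={t6} A34={t2} A56={t4,t9}
C dims 6,7; δ0: rk 5, SNF 1^5
Ȟ^0: (6−5)−0=1 ⇒ Z
Ȟ^1: (7−0)−5=2 ⇒ Z^2
Ȟ^2: (0−0)−0=0 ⇒ 0


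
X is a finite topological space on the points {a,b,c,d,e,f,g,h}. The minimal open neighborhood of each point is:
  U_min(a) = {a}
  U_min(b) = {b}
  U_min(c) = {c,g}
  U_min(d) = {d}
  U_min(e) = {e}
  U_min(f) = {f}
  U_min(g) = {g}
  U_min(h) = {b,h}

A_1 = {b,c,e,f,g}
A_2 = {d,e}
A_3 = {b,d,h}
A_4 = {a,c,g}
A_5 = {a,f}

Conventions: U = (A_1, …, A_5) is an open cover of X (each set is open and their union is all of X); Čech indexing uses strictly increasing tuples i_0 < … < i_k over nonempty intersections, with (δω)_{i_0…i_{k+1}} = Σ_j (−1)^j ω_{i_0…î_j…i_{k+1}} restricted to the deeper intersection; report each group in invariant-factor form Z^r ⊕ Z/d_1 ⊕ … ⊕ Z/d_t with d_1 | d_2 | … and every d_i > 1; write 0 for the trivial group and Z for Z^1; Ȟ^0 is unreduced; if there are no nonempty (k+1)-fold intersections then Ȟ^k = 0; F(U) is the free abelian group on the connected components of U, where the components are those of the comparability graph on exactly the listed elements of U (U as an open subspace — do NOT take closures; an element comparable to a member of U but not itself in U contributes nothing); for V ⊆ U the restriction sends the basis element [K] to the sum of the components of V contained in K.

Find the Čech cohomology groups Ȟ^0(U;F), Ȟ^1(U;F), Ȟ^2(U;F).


nonempty overlaps:
  A12={e} A13={b} A14={c,g} A15={f} A23={d} A45={a}
components per intersection:
  A1: {b} {c,g} {e} {f}
  A2: {d} {e}
  A3: {b,h} {d}
  A4: {a} {c,g}
  A5: {a} {f}
  A12: {e}
  A13: {b}
  A14: {c,g}
  A15: {f}
  A23: {d}
  A45: {a}
C dims 12,6; δ0: rk 6, SNF 1^6
degree 0: 12−6−0 = 6 → Ȟ^0 ≅ Z^6
degree 1: 6−0−6 = 0 → Ȟ^1 ≅ 0
degree 2: 0−0−0 = 0 → Ȟ^2 ≅ 0

Ȟ^0 ≅ Z^6, Ȟ^1 ≅ 0, Ȟ^2 ≅ 0


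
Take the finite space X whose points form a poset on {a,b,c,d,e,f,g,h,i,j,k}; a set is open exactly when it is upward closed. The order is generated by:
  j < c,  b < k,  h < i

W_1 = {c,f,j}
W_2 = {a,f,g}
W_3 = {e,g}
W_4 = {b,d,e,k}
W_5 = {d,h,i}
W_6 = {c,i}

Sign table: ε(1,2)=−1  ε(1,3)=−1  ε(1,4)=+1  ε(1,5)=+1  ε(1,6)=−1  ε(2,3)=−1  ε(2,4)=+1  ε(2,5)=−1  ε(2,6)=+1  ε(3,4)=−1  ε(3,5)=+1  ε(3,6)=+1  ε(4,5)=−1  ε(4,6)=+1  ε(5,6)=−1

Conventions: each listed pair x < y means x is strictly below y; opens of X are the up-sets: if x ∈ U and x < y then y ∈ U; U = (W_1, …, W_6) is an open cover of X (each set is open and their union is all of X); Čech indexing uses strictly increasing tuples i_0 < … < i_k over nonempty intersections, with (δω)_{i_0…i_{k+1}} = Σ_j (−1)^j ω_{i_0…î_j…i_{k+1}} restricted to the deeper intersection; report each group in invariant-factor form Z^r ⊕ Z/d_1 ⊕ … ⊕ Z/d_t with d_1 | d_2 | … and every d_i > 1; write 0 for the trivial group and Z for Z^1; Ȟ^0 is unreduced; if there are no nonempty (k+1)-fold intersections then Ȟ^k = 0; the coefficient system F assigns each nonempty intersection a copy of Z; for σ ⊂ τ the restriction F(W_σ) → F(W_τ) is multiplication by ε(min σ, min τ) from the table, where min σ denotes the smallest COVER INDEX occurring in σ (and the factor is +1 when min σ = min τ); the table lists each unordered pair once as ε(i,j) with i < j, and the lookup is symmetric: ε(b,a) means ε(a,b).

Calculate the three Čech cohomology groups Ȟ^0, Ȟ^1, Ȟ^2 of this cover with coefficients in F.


Ȟ^0(U;F) ≅ Z, Ȟ^1(U;F) ≅ Z and Ȟ^2(U;F) ≅ 0

intersection data:
  W12={f} W16={c} W23={g} W34={e} W45={d} W56={i}
C dims 6,6; δ0: rk 5, SNF 1^5
Ȟ^0 = (6 − 5) − 0 = 1, so Ȟ^0 ≅ Z
Ȟ^1 = (6 − 0) − 5 = 1, so Ȟ^1 ≅ Z
Ȟ^2 = (0 − 0) − 0 = 0, so Ȟ^2 ≅ 0


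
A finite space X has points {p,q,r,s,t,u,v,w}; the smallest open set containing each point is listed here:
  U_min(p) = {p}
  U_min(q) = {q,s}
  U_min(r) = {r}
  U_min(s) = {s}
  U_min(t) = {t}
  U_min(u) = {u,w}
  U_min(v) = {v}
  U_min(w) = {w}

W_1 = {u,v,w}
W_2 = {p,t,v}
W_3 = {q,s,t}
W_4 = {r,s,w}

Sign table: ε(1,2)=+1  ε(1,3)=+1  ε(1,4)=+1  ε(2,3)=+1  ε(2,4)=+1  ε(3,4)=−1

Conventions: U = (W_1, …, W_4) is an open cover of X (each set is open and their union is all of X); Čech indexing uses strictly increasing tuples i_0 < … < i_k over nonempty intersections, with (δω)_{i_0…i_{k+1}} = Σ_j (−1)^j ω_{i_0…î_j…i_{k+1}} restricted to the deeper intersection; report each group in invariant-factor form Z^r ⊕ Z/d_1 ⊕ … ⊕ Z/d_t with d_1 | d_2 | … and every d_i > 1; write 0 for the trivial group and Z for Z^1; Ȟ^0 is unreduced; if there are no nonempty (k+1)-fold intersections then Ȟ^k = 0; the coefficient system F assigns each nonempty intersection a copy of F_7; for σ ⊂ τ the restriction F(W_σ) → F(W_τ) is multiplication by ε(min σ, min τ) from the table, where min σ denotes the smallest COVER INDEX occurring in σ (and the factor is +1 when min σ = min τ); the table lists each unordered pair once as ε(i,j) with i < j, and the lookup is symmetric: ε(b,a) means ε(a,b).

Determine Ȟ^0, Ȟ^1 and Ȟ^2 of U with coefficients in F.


intersection data:
  W12={v} W14={w} W23={t} W34={s}
C dims 4,4; δ0: rk_F7 4
Ȟ^0 = (4 − 4) − 0 = 0, so Ȟ^0 ≅ 0
Ȟ^1 = (4 − 0) − 4 = 0, so Ȟ^1 ≅ 0
Ȟ^2 = (0 − 0) − 0 = 0, so Ȟ^2 ≅ 0

Ȟ^0(U;F) ≅ 0, Ȟ^1(U;F) ≅ 0, Ȟ^2(U;F) ≅ 0


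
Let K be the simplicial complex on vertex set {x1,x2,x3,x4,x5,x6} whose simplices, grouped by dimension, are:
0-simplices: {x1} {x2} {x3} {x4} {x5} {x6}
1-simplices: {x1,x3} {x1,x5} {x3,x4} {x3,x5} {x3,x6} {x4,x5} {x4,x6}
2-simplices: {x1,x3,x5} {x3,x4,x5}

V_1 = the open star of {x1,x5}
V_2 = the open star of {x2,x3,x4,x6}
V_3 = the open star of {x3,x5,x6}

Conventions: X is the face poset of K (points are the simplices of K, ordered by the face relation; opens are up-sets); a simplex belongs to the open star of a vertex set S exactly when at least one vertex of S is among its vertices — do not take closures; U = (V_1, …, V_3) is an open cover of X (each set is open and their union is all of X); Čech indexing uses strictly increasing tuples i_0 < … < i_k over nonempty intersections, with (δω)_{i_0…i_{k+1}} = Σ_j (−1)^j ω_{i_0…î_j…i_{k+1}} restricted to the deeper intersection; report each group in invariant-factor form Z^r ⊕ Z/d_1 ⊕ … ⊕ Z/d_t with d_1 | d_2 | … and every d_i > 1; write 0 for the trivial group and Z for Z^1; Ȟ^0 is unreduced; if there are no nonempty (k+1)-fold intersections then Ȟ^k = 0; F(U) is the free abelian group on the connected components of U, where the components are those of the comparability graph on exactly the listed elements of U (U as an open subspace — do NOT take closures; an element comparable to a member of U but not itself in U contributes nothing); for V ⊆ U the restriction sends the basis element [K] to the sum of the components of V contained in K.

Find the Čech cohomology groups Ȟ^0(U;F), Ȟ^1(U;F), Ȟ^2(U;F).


nonempty intersections:
  V1={{x1},{x5},{x1,x3},{x1,x5},{x3,x5},{x4,x5},{x1,x3,x5},{x3,x4,x5}} V2={{x2},{x3},{x4},{x6},{x1,x3},{x3,x4},{x3,x5},{x3,x6},{x4,x5},{x4,x6},{x1,x3,x5},{x3,x4,x5}} V3={{x3},{x5},{x6},{x1,x3},{x1,x5},{x3,x4},{x3,x5},{x3,x6},{x4,x5},{x4,x6},{x1,x3,x5},{x3,x4,x5}}
  V12={{x1,x3},{x3,x5},{x4,x5},{x1,x3,x5},{x3,x4,x5}} V13={{x5},{x1,x3},{x1,x5},{x3,x5},{x4,x5},{x1,x3,x5},{x3,x4,x5}} V23={{x3},{x6},{x1,x3},{x3,x4},{x3,x5},{x3,x6},{x4,x5},{x4,x6},{x1,x3,x5},{x3,x4,x5}}
  V123={{x1,x3},{x3,x5},{x4,x5},{x1,x3,x5},{x3,x4,x5}}
components per intersection:
  V1: {{x1},{x5},{x1,x3},{x1,x5},{x3,x5},{x4,x5},{x1,x3,x5},{x3,x4,x5}}
  V2: {{x2}} {{x3},{x4},{x6},{x1,x3},{x3,x4},{x3,x5},{x3,x6},{x4,x5},{x4,x6},{x1,x3,x5},{x3,x4,x5}}
  V3: {{x3},{x5},{x6},{x1,x3},{x1,x5},{x3,x4},{x3,x5},{x3,x6},{x4,x5},{x4,x6},{x1,x3,x5},{x3,x4,x5}}
  V12: {{x1,x3},{x3,x5},{x4,x5},{x1,x3,x5},{x3,x4,x5}}
  V13: {{x5},{x1,x3},{x1,x5},{x3,x5},{x4,x5},{x1,x3,x5},{x3,x4,x5}}
  V23: {{x3},{x6},{x1,x3},{x3,x4},{x3,x5},{x3,x6},{x4,x5},{x4,x6},{x1,x3,x5},{x3,x4,x5}}
  V123: {{x1,x3},{x3,x5},{x4,x5},{x1,x3,x5},{x3,x4,x5}}
C dims 4,3,1; δ0: rk 2, SNF 1^2; δ1: rk 1, SNF 1^1
Ȟ^0: (4−2)−0=2 ⇒ Z^2
Ȟ^1: (3−1)−2=0 ⇒ 0
Ȟ^2: (1−0)−1=0 ⇒ 0

Ȟ^0 ≅ Z^2,  Ȟ^1 ≅ 0,  Ȟ^2 ≅ 0


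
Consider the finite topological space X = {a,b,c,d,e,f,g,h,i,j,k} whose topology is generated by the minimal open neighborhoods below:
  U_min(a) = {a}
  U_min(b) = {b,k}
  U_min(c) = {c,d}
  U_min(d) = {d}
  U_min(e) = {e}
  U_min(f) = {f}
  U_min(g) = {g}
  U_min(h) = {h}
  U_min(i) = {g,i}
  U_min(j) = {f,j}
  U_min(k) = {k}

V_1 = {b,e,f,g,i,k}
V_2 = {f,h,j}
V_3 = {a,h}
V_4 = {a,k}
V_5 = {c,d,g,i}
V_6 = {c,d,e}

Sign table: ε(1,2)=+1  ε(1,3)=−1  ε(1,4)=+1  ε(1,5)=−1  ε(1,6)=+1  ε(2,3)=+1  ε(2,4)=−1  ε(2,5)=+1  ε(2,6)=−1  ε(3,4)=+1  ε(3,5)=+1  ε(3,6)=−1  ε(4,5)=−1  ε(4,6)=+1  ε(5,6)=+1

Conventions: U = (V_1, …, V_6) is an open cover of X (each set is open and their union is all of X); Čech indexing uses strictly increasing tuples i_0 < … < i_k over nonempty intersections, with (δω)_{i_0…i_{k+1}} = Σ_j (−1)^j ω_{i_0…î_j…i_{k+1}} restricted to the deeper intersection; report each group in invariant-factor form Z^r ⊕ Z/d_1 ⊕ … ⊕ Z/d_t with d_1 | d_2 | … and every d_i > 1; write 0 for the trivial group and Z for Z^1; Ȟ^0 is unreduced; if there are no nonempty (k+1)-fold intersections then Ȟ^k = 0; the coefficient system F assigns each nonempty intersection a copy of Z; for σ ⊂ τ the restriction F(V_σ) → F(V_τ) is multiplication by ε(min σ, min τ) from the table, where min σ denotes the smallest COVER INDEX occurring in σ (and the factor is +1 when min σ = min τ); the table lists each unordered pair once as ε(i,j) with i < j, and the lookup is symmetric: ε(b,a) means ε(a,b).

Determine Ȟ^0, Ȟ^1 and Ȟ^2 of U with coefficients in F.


Ȟ^0 ≅ 0,  Ȟ^1 ≅ Z ⊕ Z/2,  Ȟ^2 ≅ 0

cover nerve:
  V12={f} V14={k} V15={g,i} V16={e} V23={h} V34={a} V56={c,d}
C dims 6,7; δ0: rk 6, SNF 1^5·2
Ȟ^0: (6−6)−0=0 ⇒ 0
Ȟ^1: (7−0)−6=1 plus torsion [2] ⇒ Z ⊕ Z/2
Ȟ^2: (0−0)−0=0 ⇒ 0


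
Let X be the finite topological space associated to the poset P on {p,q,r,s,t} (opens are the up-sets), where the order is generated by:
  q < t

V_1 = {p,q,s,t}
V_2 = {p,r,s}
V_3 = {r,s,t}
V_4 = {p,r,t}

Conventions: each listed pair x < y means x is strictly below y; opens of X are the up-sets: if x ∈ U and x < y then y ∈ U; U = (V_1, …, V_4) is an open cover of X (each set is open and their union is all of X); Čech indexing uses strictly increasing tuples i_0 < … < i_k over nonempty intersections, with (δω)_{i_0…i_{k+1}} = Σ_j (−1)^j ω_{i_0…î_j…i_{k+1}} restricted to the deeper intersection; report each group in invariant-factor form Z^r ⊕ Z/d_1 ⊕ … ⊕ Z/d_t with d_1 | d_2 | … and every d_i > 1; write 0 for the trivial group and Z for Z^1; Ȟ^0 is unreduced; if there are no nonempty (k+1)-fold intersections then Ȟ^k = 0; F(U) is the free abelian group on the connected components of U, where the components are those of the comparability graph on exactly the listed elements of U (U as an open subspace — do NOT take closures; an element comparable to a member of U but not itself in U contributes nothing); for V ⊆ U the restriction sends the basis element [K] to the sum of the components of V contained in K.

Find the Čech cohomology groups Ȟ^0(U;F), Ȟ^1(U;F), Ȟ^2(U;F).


intersection data:
  V12={p,s} V13={s,t} V14={p,t} V23={r,s} V24={p,r} V34={r,t}
  V123={s} V124={p} V134={t} V234={r}
components per intersection:
  V1: {p} {q,t} {s}
  V2: {p} {r} {s}
  V3: {r} {s} {t}
  V4: {p} {r} {t}
  V12: {p} {s}
  V13: {s} {t}
  V14: {p} {t}
  V23: {r} {s}
  V24: {p} {r}
  V34: {r} {t}
  V123: {s}
  V124: {p}
  V134: {t}
  V234: {r}
C dims 12,12,4; δ0: rk 8, SNF 1^8; δ1: rk 4, SNF 1^4
Ȟ^0 = (12 − 8) − 0 = 4, so Ȟ^0 ≅ Z^4
Ȟ^1 = (12 − 4) − 8 = 0, so Ȟ^1 ≅ 0
Ȟ^2 = (4 − 0) − 4 = 0, so Ȟ^2 ≅ 0

Ȟ^0(U;F) ≅ Z^4, Ȟ^1(U;F) ≅ 0 and Ȟ^2(U;F) ≅ 0


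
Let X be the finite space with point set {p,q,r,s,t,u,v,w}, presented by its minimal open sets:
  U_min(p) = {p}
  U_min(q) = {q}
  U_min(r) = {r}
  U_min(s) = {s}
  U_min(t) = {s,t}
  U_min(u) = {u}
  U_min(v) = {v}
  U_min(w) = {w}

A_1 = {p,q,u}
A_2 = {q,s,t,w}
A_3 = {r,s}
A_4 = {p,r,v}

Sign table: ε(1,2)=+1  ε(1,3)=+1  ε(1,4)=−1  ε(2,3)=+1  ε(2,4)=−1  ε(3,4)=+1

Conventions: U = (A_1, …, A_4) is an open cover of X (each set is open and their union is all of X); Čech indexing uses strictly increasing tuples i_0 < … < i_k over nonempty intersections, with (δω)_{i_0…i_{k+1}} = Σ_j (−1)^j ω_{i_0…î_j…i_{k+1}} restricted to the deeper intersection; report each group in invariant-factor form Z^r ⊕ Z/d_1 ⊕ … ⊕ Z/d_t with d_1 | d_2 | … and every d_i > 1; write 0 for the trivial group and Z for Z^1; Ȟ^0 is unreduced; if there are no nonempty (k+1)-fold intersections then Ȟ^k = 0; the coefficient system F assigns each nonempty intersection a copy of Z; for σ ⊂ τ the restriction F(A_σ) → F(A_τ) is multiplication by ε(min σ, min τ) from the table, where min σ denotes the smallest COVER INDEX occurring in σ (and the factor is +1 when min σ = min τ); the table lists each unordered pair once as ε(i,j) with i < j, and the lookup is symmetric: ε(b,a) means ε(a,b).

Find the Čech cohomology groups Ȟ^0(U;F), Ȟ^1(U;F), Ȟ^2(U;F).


Ȟ^0(U;F) ≅ 0,  Ȟ^1(U;F) ≅ Z/2,  Ȟ^2(U;F) ≅ 0

intersection data:
  A12={q} A14={p} A23={s} A34={r}
C dims 4,4; δ0: rk 4, SNF 1^3·2
Ȟ^0 = (4 − 4) − 0 = 0, so Ȟ^0 ≅ 0
Ȟ^1 = (4 − 0) − 4 = 0 plus torsion [2], so Ȟ^1 ≅ Z/2
Ȟ^2 = (0 − 0) − 0 = 0, so Ȟ^2 ≅ 0


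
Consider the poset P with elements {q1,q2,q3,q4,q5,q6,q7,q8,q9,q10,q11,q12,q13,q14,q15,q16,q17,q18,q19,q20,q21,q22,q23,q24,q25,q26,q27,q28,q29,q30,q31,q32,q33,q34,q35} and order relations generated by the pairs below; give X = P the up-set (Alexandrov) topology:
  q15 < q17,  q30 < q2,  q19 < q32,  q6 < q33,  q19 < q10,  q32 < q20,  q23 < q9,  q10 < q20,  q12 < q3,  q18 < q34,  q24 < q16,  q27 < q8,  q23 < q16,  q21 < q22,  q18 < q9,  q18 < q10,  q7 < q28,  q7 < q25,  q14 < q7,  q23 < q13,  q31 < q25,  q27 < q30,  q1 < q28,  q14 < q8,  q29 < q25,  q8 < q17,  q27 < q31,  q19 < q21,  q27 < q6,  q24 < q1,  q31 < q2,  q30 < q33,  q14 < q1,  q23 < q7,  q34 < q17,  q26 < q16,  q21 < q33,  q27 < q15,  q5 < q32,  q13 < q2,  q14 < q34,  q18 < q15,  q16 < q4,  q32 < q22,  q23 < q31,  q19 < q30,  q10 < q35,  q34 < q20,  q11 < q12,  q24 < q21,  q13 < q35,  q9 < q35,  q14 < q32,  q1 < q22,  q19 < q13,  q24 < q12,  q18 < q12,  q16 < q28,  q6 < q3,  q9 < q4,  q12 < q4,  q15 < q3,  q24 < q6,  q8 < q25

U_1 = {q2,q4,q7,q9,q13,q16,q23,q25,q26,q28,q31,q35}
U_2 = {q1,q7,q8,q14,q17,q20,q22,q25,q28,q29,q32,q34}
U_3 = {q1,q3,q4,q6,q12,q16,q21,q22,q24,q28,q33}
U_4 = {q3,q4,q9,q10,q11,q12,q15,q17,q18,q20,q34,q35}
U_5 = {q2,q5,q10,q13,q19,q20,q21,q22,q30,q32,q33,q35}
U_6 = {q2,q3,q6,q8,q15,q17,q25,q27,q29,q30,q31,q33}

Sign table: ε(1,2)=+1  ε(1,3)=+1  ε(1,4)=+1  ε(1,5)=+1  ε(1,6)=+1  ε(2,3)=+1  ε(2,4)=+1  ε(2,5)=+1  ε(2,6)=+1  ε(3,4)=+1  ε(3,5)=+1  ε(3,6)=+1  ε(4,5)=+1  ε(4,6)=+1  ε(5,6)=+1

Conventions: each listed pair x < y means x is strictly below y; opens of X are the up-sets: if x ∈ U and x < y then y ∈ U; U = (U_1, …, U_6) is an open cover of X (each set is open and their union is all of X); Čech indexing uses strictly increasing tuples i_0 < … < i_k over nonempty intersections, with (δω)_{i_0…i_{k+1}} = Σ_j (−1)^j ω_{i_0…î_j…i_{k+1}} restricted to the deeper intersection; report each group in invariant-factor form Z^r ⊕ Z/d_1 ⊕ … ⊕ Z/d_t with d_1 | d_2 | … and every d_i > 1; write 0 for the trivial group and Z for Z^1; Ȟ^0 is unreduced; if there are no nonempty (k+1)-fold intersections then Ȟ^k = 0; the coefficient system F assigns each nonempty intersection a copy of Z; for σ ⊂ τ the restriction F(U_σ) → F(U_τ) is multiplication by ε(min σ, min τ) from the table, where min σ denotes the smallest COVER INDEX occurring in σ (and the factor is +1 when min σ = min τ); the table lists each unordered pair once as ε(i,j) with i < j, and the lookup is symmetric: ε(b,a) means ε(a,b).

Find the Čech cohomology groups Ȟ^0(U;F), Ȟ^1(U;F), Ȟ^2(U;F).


Ȟ^0 = Z; Ȟ^1 = 0; Ȟ^2 = Z/2

nonempty intersections:
  U12={q7,q25,q28} U13={q4,q16,q28} U14={q4,q9,q35} U15={q2,q13,q35} U16={q2,q25,q31} U23={q1,q22,q28} U24={q17,q20,q34} U25={q20,q22,q32} U26={q8,q17,q25,q29} U34={q3,q4,q12} U35={q21,q22,q33} U36={q3,q6,q33} U45={q10,q20,q35} U46={q3,q15,q17} U56={q2,q30,q33}
  U123={q28} U126={q25} U134={q4} U145={q35} U156={q2} U235={q22} U245={q20} U246={q17} U346={q3} U356={q33}
C dims 6,15,10; δ0: rk 5, SNF 1^5; δ1: rk 10, SNF 1^9·2
Ȟ^0: (6−5)−0=1 ⇒ Z
Ȟ^1: (15−10)−5=0 ⇒ 0
Ȟ^2: (10−0)−10=0 plus torsion [2] ⇒ Z/2


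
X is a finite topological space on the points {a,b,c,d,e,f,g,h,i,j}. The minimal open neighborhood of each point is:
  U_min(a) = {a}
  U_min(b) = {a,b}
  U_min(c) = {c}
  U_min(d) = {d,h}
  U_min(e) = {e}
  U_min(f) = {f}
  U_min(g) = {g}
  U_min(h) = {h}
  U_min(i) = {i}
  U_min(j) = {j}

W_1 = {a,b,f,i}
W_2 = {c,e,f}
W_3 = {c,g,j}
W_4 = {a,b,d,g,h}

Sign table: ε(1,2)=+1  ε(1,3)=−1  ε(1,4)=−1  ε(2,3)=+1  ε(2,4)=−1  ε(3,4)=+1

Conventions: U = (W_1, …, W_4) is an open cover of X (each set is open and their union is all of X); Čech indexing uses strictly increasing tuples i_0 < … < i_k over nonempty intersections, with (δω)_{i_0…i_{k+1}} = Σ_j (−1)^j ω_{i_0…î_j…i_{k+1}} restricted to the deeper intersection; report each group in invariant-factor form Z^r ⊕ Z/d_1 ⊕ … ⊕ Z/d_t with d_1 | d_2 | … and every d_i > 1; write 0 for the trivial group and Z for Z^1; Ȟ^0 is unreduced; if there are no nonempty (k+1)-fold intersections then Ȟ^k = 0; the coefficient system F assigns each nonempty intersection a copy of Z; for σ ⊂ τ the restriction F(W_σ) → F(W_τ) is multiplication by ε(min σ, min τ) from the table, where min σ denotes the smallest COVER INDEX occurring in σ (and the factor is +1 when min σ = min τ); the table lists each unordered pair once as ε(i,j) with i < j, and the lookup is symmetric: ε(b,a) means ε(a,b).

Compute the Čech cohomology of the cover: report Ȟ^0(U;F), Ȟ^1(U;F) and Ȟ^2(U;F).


Ȟ^0(U;F) ≅ 0; Ȟ^1(U;F) ≅ Z/2; Ȟ^2(U;F) ≅ 0

nerve of the cover:
  W12={f} W14={a,b} W23={c} W34={g}
C dims 4,4; δ0: rk 4, SNF 1^3·2
Ȟ^0 = (4 − 4) − 0 = 0, so Ȟ^0 ≅ 0
Ȟ^1 = (4 − 0) − 4 = 0 plus torsion [2], so Ȟ^1 ≅ Z/2
Ȟ^2 = (0 − 0) − 0 = 0, so Ȟ^2 ≅ 0


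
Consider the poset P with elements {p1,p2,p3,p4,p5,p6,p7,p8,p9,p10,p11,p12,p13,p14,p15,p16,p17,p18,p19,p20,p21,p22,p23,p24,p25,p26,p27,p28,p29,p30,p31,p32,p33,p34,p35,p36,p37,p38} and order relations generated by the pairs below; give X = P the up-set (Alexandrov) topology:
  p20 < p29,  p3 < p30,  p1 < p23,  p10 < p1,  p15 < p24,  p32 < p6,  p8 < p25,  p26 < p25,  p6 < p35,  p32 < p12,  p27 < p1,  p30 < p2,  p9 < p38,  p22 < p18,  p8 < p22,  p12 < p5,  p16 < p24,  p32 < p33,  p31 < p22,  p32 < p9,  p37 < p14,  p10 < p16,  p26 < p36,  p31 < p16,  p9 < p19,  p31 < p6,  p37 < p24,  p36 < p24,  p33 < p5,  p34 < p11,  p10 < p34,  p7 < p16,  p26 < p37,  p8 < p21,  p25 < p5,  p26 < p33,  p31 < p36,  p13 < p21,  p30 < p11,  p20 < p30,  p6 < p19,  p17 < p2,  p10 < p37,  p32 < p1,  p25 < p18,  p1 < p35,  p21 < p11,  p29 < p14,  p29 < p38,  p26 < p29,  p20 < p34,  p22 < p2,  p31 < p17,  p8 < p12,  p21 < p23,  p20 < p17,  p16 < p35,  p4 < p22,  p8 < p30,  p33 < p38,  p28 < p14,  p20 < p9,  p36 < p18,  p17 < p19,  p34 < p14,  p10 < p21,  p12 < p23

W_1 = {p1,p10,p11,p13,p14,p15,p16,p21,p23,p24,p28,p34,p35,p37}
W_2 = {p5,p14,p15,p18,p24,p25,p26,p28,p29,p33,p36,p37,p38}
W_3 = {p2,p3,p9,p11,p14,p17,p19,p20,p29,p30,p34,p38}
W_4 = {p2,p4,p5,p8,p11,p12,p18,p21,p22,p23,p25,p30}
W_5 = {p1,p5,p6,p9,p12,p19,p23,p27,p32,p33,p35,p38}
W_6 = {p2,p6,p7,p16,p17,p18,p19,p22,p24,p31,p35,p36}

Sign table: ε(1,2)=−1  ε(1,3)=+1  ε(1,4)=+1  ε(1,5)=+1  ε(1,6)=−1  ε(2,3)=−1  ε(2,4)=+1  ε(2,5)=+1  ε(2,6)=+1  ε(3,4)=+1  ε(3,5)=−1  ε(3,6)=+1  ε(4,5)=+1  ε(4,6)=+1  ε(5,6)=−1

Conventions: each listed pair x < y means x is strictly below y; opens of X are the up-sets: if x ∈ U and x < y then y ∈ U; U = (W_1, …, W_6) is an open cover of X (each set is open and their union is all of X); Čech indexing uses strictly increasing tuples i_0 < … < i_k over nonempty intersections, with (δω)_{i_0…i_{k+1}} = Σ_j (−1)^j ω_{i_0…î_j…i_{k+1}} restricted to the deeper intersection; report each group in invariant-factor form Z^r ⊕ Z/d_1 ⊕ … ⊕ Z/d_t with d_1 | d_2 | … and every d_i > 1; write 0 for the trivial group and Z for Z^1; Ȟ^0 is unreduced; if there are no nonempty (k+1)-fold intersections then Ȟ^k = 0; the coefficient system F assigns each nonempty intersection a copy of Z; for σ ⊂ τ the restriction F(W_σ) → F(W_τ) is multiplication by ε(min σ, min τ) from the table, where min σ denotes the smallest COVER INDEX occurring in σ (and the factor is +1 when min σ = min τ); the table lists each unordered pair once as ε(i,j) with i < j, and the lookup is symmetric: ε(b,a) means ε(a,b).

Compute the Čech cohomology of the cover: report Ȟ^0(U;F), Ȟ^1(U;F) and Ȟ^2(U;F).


nonempty overlaps:
  W12={p14,p15,p24,p28,p37} W13={p11,p14,p34} W14={p11,p21,p23} W15={p1,p23,p35} W16={p16,p24,p35} W23={p14,p29,p38} W24={p5,p18,p25} W25={p5,p33,p38} W26={p18,p24,p36} W34={p2,p11,p30} W35={p9,p19,p38} W36={p2,p17,p19} W45={p5,p12,p23} W46={p2,p18,p22} W56={p6,p19,p35}
  W123={p14} W126={p24} W134={p11} W145={p23} W156={p35} W235={p38} W245={p5} W246={p18} W346={p2} W356={p19}
C dims 6,15,10; δ0: rk 6, SNF 1^5·2; δ1: rk 9, SNF 1^9
degree 0: 6−6−0 = 0 → Ȟ^0 ≅ 0
degree 1: 15−9−6 = 0 plus torsion [2] → Ȟ^1 ≅ Z/2
degree 2: 10−0−9 = 1 → Ȟ^2 ≅ Z

Ȟ^0(U;F) ≅ 0,  Ȟ^1(U;F) ≅ Z/2,  Ȟ^2(U;F) ≅ Z


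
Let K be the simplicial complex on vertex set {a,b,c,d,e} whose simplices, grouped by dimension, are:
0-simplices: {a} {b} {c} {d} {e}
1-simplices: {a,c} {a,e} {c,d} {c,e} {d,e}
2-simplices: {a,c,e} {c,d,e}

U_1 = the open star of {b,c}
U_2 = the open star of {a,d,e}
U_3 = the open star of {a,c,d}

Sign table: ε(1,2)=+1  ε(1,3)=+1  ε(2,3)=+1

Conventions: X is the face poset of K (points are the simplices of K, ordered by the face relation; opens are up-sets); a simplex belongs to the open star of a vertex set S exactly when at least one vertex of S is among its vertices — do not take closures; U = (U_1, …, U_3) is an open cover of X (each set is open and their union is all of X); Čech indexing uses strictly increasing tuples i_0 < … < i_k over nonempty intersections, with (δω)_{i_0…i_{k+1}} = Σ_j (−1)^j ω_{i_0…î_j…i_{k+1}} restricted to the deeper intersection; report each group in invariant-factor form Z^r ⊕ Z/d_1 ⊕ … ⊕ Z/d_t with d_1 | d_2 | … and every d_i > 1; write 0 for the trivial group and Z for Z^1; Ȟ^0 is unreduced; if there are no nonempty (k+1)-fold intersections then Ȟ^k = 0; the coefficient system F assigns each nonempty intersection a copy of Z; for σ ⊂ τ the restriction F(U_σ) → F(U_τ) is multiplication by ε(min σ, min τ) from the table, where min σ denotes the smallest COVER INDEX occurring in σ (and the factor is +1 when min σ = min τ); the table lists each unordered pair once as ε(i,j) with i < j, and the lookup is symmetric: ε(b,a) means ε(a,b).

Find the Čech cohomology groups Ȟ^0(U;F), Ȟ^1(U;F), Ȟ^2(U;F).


nonempty intersections:
  U1={{b},{c},{a,c},{c,d},{c,e},{a,c,e},{c,d,e}} U2={{a},{d},{e},{a,c},{a,e},{c,d},{c,e},{d,e},{a,c,e},{c,d,e}} U3={{a},{c},{d},{a,c},{a,e},{c,d},{c,e},{d,e},{a,c,e},{c,d,e}}
  U12={{a,c},{c,d},{c,e},{a,c,e},{c,d,e}} U13={{c},{a,c},{c,d},{c,e},{a,c,e},{c,d,e}} U23={{a},{d},{a,c},{a,e},{c,d},{c,e},{d,e},{a,c,e},{c,d,e}}
  U123={{a,c},{c,d},{c,e},{a,c,e},{c,d,e}}
C dims 3,3,1; δ0: rk 2, SNF 1^2; δ1: rk 1, SNF 1^1
Ȟ^0: (3−2)−0=1 ⇒ Z
Ȟ^1: (3−1)−2=0 ⇒ 0
Ȟ^2: (1−0)−1=0 ⇒ 0

Ȟ^0(U;F) ≅ Z; Ȟ^1(U;F) ≅ 0; Ȟ^2(U;F) ≅ 0


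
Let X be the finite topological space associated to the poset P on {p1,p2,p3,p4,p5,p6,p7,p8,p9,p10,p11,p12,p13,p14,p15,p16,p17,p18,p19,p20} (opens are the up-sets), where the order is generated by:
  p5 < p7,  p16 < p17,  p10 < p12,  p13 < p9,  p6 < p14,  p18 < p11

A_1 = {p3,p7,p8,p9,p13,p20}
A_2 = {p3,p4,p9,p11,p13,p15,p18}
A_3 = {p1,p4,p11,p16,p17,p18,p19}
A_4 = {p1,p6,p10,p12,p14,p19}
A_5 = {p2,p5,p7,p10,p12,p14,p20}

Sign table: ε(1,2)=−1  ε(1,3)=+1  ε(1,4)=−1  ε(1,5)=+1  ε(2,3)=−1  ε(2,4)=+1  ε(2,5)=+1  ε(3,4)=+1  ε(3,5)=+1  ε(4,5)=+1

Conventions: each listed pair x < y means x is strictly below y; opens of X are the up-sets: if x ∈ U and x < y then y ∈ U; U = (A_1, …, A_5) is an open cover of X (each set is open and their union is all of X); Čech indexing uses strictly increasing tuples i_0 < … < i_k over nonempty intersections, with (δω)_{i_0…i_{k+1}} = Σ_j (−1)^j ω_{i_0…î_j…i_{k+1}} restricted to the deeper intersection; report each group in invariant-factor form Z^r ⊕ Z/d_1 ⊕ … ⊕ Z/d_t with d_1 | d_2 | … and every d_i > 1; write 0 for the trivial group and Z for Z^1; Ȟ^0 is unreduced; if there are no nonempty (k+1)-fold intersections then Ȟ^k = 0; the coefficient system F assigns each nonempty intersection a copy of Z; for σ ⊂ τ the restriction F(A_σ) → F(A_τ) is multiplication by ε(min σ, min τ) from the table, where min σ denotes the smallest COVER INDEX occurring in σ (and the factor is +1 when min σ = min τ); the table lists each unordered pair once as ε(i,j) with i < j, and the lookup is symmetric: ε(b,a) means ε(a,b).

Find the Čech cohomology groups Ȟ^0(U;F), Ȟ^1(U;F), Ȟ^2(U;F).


nerve of the cover:
  A12={p3,p9,p13} A15={p7,p20} A23={p4,p11,p18} A34={p1,p19} A45={p10,p12,p14}
C dims 5,5; δ0: rk 4, SNF 1^4
Ȟ^0 = (5 − 4) − 0 = 1, so Ȟ^0 ≅ Z
Ȟ^1 = (5 − 0) − 4 = 1, so Ȟ^1 ≅ Z
Ȟ^2 = (0 − 0) − 0 = 0, so Ȟ^2 ≅ 0

Ȟ^0 ≅ Z, Ȟ^1 ≅ Z, Ȟ^2 ≅ 0
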